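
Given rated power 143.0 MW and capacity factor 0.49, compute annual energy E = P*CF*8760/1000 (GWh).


E = 143.0 * 0.49 * 8760 / 1000 = 613.8132 GWh


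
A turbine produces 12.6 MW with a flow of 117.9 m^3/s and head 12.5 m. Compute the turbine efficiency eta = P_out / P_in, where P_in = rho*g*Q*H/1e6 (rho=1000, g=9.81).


P_in = 1000 * 9.81 * 117.9 * 12.5 / 1e6 = 14.4575 MW
eta = 12.6 / 14.4575 = 0.8715


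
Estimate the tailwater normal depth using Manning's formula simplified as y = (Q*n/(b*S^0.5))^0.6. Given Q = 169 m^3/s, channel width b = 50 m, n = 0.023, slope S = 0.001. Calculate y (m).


y = (169 * 0.023 / (50 * 0.001^0.5))^0.6 = 1.7155 m


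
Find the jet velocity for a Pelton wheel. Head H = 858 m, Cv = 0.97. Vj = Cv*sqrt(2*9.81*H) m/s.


Vj = 0.97 * sqrt(2*9.81*858) = 125.8534 m/s


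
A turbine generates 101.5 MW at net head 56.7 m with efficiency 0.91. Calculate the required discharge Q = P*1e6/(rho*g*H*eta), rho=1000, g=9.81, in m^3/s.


Q = 101.5 * 1e6 / (1000 * 9.81 * 56.7 * 0.91) = 200.5269 m^3/s


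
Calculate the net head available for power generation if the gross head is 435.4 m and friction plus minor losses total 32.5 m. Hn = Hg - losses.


Hn = 435.4 - 32.5 = 402.9000 m


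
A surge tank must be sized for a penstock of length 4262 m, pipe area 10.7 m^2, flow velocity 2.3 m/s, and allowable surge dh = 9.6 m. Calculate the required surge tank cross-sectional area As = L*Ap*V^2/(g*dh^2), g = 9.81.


As = 4262 * 10.7 * 2.3^2 / (9.81 * 9.6^2) = 266.8342 m^2


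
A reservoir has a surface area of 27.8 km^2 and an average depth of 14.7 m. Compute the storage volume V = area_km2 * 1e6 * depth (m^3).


V = 27.8 * 1e6 * 14.7 = 4.0866e+08 m^3


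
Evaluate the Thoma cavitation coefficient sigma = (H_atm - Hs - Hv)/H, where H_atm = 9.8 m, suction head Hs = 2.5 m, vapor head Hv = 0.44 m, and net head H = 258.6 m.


sigma = (9.8 - 2.5 - 0.44) / 258.6 = 0.0265


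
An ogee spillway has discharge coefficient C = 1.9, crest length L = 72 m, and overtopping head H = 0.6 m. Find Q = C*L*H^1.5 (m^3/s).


Q = 1.9 * 72 * 0.6^1.5 = 63.5789 m^3/s


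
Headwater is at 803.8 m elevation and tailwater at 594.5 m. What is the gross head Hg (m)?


Hg = 803.8 - 594.5 = 209.3000 m


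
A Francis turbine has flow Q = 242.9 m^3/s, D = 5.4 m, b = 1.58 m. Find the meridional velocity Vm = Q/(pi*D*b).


Vm = 242.9 / (pi * 5.4 * 1.58) = 9.0621 m/s


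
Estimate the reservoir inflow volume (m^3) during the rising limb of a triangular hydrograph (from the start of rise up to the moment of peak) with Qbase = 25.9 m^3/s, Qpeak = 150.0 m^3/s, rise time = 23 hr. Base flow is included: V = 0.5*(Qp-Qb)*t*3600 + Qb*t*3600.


V = 0.5*(150.0 - 25.9)*23*3600 + 25.9*23*3600 = 7.2823e+06 m^3


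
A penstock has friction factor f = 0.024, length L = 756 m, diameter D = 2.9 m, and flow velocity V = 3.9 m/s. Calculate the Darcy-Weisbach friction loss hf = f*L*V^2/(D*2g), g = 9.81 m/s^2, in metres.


hf = 0.024 * 756 * 3.9^2 / (2.9 * 2 * 9.81) = 4.8503 m


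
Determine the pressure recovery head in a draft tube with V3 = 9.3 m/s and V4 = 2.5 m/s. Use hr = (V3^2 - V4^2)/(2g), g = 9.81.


hr = (9.3^2 - 2.5^2) / (2*9.81) = 4.0897 m


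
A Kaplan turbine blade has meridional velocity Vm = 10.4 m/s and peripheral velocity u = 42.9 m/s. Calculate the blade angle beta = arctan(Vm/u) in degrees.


beta = arctan(10.4 / 42.9) = 13.6270 degrees


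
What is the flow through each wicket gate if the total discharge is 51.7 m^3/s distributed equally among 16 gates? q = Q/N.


q = 51.7 / 16 = 3.2313 m^3/s


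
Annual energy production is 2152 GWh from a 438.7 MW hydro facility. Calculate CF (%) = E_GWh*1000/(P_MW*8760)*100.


CF = 2152 * 1000 / (438.7 * 8760) * 100 = 55.9977 %


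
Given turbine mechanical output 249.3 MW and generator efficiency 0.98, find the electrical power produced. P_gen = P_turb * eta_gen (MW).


P_gen = 249.3 * 0.98 = 244.3140 MW


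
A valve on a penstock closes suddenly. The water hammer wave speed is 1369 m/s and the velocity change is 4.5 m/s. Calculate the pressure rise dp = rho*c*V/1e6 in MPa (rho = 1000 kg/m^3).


dp = 1000 * 1369 * 4.5 / 1e6 = 6.1605 MPa


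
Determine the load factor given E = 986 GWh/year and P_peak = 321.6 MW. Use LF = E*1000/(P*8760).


LF = 986 * 1000 / (321.6 * 8760) = 0.3500


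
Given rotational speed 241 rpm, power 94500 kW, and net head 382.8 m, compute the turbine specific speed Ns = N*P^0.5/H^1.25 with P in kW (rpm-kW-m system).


Ns = 241 * 94500^0.5 / 382.8^1.25 = 43.7540


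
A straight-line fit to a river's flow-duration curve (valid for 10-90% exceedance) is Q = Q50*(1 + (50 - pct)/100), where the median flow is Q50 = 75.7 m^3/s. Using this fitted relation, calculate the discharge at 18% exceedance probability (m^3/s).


Q = 75.7 * (1 + (50 - 18)/100) = 99.9240 m^3/s


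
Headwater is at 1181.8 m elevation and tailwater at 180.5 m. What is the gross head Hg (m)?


Hg = 1181.8 - 180.5 = 1001.3000 m


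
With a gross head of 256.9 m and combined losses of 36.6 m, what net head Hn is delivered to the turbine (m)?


Hn = 256.9 - 36.6 = 220.3000 m


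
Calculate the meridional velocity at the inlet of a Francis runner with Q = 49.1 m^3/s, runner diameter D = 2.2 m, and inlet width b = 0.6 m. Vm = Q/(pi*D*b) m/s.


Vm = 49.1 / (pi * 2.2 * 0.6) = 11.8402 m/s


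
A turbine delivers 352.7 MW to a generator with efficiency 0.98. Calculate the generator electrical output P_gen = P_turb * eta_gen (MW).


P_gen = 352.7 * 0.98 = 345.6460 MW


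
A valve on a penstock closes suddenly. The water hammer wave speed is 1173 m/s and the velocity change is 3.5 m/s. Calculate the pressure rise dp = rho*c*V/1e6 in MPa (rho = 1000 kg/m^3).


dp = 1000 * 1173 * 3.5 / 1e6 = 4.1055 MPa


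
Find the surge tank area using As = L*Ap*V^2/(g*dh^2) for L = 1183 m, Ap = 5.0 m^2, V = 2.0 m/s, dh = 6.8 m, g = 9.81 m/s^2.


As = 1183 * 5.0 * 2.0^2 / (9.81 * 6.8^2) = 52.1588 m^2


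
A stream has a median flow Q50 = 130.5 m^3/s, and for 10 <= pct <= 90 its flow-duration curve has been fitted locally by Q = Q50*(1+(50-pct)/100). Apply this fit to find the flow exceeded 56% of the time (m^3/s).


Q = 130.5 * (1 + (50 - 56)/100) = 122.6700 m^3/s


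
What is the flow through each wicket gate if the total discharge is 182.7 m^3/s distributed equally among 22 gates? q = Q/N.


q = 182.7 / 22 = 8.3045 m^3/s


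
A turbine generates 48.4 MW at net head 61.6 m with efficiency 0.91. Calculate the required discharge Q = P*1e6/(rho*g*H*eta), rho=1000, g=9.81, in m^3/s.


Q = 48.4 * 1e6 / (1000 * 9.81 * 61.6 * 0.91) = 88.0145 m^3/s


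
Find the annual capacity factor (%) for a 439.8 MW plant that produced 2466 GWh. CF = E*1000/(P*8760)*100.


CF = 2466 * 1000 / (439.8 * 8760) * 100 = 64.0079 %


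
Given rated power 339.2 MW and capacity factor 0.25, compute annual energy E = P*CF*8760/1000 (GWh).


E = 339.2 * 0.25 * 8760 / 1000 = 742.8480 GWh


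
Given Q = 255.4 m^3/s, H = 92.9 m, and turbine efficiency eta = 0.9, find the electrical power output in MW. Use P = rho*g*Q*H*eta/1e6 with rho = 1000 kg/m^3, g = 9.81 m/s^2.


P = 1000 * 9.81 * 255.4 * 92.9 * 0.9 / 1e6 = 209.4827 MW


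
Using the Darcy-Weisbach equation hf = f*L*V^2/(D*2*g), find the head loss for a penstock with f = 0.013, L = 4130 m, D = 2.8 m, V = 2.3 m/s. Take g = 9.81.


hf = 0.013 * 4130 * 2.3^2 / (2.8 * 2 * 9.81) = 5.1700 m


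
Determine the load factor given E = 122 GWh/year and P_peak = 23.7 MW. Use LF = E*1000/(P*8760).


LF = 122 * 1000 / (23.7 * 8760) = 0.5876


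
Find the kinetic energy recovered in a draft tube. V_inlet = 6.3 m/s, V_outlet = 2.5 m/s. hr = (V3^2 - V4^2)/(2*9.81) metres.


hr = (6.3^2 - 2.5^2) / (2*9.81) = 1.7044 m


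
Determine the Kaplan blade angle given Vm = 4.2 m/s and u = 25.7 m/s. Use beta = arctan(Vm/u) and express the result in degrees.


beta = arctan(4.2 / 25.7) = 9.2815 degrees


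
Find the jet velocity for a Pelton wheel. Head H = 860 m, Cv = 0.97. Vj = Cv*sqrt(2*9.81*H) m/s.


Vj = 0.97 * sqrt(2*9.81*860) = 126.0000 m/s


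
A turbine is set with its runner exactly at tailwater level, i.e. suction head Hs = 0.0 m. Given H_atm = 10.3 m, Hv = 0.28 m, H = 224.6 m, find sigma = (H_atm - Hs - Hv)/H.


sigma = (10.3 - 0.0 - 0.28) / 224.6 = 0.0446


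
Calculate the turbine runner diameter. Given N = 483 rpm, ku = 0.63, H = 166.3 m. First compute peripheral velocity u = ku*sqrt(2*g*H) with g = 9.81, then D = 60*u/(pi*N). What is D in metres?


u = 0.63 * sqrt(2*9.81*166.3) = 35.9862 m/s
D = 60 * 35.9862 / (pi * 483) = 1.4230 m


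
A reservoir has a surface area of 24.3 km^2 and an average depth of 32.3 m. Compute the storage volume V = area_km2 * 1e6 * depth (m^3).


V = 24.3 * 1e6 * 32.3 = 7.8489e+08 m^3


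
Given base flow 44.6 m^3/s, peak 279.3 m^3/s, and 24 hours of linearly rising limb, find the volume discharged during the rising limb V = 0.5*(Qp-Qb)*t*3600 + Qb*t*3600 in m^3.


V = 0.5*(279.3 - 44.6)*24*3600 + 44.6*24*3600 = 1.3992e+07 m^3


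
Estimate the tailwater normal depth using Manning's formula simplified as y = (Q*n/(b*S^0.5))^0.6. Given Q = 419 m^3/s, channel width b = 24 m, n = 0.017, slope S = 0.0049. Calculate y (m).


y = (419 * 0.017 / (24 * 0.0049^0.5))^0.6 = 2.3791 m


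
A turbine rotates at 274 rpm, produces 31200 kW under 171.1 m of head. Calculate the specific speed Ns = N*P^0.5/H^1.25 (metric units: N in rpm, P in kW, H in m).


Ns = 274 * 31200^0.5 / 171.1^1.25 = 78.2106


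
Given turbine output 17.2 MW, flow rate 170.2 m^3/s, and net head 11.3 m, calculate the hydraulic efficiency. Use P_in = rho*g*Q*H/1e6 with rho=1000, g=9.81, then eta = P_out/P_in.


P_in = 1000 * 9.81 * 170.2 * 11.3 / 1e6 = 18.8672 MW
eta = 17.2 / 18.8672 = 0.9116


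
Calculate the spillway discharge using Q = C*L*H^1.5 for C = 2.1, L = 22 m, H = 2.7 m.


Q = 2.1 * 22 * 2.7^1.5 = 204.9687 m^3/s


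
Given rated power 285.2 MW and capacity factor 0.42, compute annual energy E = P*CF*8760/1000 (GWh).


E = 285.2 * 0.42 * 8760 / 1000 = 1049.3078 GWh


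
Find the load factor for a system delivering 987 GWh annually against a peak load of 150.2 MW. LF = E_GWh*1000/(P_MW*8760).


LF = 987 * 1000 / (150.2 * 8760) = 0.7501


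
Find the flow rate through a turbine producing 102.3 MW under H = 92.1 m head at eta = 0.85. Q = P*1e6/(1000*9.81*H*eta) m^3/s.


Q = 102.3 * 1e6 / (1000 * 9.81 * 92.1 * 0.85) = 133.2073 m^3/s


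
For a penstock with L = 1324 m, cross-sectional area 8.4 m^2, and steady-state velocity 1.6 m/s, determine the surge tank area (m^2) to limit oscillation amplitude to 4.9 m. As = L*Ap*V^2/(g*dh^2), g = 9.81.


As = 1324 * 8.4 * 1.6^2 / (9.81 * 4.9^2) = 120.8777 m^2


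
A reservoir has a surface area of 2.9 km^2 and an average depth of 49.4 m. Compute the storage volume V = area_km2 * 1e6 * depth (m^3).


V = 2.9 * 1e6 * 49.4 = 1.4326e+08 m^3


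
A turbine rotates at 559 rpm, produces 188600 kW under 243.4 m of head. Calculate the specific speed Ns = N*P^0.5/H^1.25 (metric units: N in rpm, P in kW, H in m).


Ns = 559 * 188600^0.5 / 243.4^1.25 = 252.5119


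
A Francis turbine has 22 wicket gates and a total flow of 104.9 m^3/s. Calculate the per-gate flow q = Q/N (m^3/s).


q = 104.9 / 22 = 4.7682 m^3/s


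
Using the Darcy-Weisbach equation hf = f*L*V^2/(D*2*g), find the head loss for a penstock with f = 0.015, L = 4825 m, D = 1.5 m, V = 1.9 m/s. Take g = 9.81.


hf = 0.015 * 4825 * 1.9^2 / (1.5 * 2 * 9.81) = 8.8778 m


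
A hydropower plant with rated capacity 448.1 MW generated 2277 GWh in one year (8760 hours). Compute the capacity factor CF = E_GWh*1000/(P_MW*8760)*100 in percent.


CF = 2277 * 1000 / (448.1 * 8760) * 100 = 58.0075 %


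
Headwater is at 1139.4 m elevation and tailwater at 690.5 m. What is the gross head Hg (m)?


Hg = 1139.4 - 690.5 = 448.9000 m


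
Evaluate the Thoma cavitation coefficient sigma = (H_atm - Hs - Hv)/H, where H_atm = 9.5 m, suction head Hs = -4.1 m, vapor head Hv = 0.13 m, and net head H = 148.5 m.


sigma = (9.5 - (-4.1) - 0.13) / 148.5 = 0.0907


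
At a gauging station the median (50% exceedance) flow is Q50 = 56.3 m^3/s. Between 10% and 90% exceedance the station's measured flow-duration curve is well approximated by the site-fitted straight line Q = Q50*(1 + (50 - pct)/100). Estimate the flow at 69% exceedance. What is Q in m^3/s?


Q = 56.3 * (1 + (50 - 69)/100) = 45.6030 m^3/s


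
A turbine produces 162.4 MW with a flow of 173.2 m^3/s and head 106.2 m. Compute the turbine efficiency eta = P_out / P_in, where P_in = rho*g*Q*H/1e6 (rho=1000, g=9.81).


P_in = 1000 * 9.81 * 173.2 * 106.2 / 1e6 = 180.4436 MW
eta = 162.4 / 180.4436 = 0.9000


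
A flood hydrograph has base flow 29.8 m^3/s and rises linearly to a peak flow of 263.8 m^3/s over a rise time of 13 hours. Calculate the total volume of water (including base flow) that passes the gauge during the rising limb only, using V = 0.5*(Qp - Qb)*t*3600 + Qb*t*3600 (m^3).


V = 0.5*(263.8 - 29.8)*13*3600 + 29.8*13*3600 = 6.8702e+06 m^3


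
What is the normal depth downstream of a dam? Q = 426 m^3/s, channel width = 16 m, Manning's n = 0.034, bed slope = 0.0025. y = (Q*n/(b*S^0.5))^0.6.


y = (426 * 0.034 / (16 * 0.0025^0.5))^0.6 = 5.6843 m


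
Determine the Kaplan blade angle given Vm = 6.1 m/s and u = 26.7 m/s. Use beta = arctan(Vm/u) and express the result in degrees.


beta = arctan(6.1 / 26.7) = 12.8692 degrees


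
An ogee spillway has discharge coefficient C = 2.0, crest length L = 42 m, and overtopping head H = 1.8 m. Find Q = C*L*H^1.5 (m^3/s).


Q = 2.0 * 42 * 1.8^1.5 = 202.8561 m^3/s


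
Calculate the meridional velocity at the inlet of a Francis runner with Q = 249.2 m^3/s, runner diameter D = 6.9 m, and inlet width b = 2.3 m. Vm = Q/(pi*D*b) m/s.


Vm = 249.2 / (pi * 6.9 * 2.3) = 4.9983 m/s


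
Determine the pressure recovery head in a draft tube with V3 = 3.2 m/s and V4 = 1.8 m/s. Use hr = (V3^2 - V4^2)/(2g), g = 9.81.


hr = (3.2^2 - 1.8^2) / (2*9.81) = 0.3568 m


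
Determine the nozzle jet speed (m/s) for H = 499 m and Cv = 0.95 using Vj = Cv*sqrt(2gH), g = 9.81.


Vj = 0.95 * sqrt(2*9.81*499) = 93.9990 m/s


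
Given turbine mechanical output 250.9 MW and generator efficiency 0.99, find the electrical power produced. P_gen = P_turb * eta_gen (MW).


P_gen = 250.9 * 0.99 = 248.3910 MW


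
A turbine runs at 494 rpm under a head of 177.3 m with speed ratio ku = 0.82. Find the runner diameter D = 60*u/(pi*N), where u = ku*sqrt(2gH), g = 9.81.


u = 0.82 * sqrt(2*9.81*177.3) = 48.3635 m/s
D = 60 * 48.3635 / (pi * 494) = 1.8698 m


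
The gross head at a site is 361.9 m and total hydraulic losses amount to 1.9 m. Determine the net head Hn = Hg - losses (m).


Hn = 361.9 - 1.9 = 360.0000 m


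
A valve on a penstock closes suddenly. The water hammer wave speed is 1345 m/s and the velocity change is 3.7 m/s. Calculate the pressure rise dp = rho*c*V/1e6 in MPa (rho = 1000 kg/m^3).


dp = 1000 * 1345 * 3.7 / 1e6 = 4.9765 MPa


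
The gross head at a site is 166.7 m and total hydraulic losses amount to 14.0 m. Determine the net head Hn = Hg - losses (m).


Hn = 166.7 - 14.0 = 152.7000 m


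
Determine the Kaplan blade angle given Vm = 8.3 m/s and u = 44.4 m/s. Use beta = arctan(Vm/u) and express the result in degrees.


beta = arctan(8.3 / 44.4) = 10.5885 degrees


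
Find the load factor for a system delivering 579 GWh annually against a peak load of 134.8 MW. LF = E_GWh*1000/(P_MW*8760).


LF = 579 * 1000 / (134.8 * 8760) = 0.4903


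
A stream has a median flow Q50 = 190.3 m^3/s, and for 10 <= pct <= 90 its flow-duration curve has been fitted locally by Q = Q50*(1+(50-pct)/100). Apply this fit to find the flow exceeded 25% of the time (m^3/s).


Q = 190.3 * (1 + (50 - 25)/100) = 237.8750 m^3/s


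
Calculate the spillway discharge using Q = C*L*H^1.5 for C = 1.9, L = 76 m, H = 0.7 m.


Q = 1.9 * 76 * 0.7^1.5 = 84.5696 m^3/s


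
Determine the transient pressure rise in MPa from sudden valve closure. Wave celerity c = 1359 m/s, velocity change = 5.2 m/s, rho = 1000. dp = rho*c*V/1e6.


dp = 1000 * 1359 * 5.2 / 1e6 = 7.0668 MPa


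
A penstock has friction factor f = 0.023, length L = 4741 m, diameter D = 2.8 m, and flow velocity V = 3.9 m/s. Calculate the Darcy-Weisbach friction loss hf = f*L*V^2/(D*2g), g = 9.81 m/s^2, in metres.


hf = 0.023 * 4741 * 3.9^2 / (2.8 * 2 * 9.81) = 30.1905 m


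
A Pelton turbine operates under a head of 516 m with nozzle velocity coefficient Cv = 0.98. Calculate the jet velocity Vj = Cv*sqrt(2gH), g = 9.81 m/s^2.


Vj = 0.98 * sqrt(2*9.81*516) = 98.6053 m/s


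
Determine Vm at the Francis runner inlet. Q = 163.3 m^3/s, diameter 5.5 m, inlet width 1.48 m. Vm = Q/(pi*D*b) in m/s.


Vm = 163.3 / (pi * 5.5 * 1.48) = 6.3857 m/s


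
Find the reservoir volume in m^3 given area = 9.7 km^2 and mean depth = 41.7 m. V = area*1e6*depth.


V = 9.7 * 1e6 * 41.7 = 4.0449e+08 m^3


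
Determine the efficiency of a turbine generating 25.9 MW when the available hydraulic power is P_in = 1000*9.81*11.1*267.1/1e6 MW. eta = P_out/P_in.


P_in = 1000 * 9.81 * 11.1 * 267.1 / 1e6 = 29.0848 MW
eta = 25.9 / 29.0848 = 0.8905


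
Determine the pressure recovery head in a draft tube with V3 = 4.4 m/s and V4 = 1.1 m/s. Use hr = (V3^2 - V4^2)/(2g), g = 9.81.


hr = (4.4^2 - 1.1^2) / (2*9.81) = 0.9251 m


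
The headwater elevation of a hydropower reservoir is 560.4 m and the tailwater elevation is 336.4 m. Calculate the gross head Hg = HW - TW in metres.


Hg = 560.4 - 336.4 = 224.0000 m


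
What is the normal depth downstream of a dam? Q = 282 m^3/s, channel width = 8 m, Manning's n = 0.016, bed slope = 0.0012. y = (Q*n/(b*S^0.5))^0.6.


y = (282 * 0.016 / (8 * 0.0012^0.5))^0.6 = 5.3335 m


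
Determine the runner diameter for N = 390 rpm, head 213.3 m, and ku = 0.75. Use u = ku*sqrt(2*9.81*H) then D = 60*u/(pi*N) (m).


u = 0.75 * sqrt(2*9.81*213.3) = 48.5184 m/s
D = 60 * 48.5184 / (pi * 390) = 2.3760 m


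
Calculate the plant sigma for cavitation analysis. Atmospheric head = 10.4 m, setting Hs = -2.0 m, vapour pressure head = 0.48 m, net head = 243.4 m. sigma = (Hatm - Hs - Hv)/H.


sigma = (10.4 - (-2.0) - 0.48) / 243.4 = 0.0490


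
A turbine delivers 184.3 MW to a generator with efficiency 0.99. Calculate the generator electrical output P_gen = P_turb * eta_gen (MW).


P_gen = 184.3 * 0.99 = 182.4570 MW


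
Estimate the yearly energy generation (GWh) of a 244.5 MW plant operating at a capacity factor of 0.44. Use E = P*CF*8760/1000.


E = 244.5 * 0.44 * 8760 / 1000 = 942.4008 GWh


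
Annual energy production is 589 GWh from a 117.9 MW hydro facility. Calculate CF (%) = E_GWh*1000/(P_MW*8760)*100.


CF = 589 * 1000 / (117.9 * 8760) * 100 = 57.0292 %


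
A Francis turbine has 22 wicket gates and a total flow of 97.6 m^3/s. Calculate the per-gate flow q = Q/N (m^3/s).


q = 97.6 / 22 = 4.4364 m^3/s


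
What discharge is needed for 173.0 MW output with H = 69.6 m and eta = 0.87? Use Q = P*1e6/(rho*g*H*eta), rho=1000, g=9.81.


Q = 173.0 * 1e6 / (1000 * 9.81 * 69.6 * 0.87) = 291.2384 m^3/s


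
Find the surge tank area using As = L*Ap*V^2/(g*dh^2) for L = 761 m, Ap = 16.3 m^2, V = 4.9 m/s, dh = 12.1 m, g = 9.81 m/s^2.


As = 761 * 16.3 * 4.9^2 / (9.81 * 12.1^2) = 207.3599 m^2


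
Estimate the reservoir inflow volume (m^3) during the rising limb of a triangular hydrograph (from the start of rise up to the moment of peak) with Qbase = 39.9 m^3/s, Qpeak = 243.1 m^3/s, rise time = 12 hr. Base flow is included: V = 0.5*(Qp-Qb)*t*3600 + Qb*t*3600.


V = 0.5*(243.1 - 39.9)*12*3600 + 39.9*12*3600 = 6.1128e+06 m^3


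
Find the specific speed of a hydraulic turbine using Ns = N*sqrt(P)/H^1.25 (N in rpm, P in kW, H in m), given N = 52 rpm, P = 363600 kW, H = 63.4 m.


Ns = 52 * 363600^0.5 / 63.4^1.25 = 175.2684


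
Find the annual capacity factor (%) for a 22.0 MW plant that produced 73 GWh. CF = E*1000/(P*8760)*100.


CF = 73 * 1000 / (22.0 * 8760) * 100 = 37.8788 %


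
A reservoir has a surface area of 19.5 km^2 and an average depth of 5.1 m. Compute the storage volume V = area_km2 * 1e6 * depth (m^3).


V = 19.5 * 1e6 * 5.1 = 9.9450e+07 m^3


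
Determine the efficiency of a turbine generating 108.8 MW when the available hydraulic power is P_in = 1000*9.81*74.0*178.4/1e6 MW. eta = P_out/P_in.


P_in = 1000 * 9.81 * 74.0 * 178.4 / 1e6 = 129.5077 MW
eta = 108.8 / 129.5077 = 0.8401


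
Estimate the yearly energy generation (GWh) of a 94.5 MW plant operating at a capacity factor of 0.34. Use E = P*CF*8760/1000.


E = 94.5 * 0.34 * 8760 / 1000 = 281.4588 GWh


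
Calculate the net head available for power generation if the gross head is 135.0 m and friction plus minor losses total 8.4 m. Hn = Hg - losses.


Hn = 135.0 - 8.4 = 126.6000 m


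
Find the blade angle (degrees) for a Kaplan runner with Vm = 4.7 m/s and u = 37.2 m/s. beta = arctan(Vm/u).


beta = arctan(4.7 / 37.2) = 7.2008 degrees


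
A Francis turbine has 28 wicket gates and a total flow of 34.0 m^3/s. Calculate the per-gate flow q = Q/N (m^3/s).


q = 34.0 / 28 = 1.2143 m^3/s


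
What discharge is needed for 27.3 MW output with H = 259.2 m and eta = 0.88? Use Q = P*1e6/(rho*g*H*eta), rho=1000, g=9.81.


Q = 27.3 * 1e6 / (1000 * 9.81 * 259.2 * 0.88) = 12.2005 m^3/s


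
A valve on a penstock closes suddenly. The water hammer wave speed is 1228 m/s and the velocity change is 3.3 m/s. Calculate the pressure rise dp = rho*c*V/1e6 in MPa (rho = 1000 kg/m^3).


dp = 1000 * 1228 * 3.3 / 1e6 = 4.0524 MPa


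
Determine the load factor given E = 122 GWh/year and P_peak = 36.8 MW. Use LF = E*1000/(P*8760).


LF = 122 * 1000 / (36.8 * 8760) = 0.3784


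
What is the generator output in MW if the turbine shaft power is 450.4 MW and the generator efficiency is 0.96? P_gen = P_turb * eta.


P_gen = 450.4 * 0.96 = 432.3840 MW


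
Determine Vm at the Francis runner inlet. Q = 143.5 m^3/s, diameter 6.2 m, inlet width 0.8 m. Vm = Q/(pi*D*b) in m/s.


Vm = 143.5 / (pi * 6.2 * 0.8) = 9.2092 m/s


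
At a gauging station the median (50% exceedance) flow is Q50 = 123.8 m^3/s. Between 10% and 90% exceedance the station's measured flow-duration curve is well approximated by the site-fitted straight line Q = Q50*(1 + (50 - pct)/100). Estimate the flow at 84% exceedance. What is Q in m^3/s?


Q = 123.8 * (1 + (50 - 84)/100) = 81.7080 m^3/s


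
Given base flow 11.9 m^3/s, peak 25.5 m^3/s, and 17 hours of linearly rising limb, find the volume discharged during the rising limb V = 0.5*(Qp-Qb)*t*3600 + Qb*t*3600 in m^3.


V = 0.5*(25.5 - 11.9)*17*3600 + 11.9*17*3600 = 1.1444e+06 m^3


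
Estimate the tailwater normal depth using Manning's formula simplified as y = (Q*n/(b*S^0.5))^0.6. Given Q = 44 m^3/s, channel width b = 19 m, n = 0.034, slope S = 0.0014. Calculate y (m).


y = (44 * 0.034 / (19 * 0.0014^0.5))^0.6 = 1.5627 m


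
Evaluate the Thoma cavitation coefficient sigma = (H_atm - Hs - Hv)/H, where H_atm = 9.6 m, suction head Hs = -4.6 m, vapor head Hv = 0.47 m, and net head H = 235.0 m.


sigma = (9.6 - (-4.6) - 0.47) / 235.0 = 0.0584


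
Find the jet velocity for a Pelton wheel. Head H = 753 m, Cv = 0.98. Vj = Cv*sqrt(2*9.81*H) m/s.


Vj = 0.98 * sqrt(2*9.81*753) = 119.1168 m/s


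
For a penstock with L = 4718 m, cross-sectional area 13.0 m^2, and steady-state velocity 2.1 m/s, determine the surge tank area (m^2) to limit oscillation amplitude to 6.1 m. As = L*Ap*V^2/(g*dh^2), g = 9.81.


As = 4718 * 13.0 * 2.1^2 / (9.81 * 6.1^2) = 740.9880 m^2


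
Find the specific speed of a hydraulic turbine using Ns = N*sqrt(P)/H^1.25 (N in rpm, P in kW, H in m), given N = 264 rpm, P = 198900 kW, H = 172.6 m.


Ns = 264 * 198900^0.5 / 172.6^1.25 = 188.2003


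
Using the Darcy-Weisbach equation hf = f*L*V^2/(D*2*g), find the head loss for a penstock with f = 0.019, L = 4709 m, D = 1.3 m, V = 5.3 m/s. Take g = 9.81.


hf = 0.019 * 4709 * 5.3^2 / (1.3 * 2 * 9.81) = 98.5353 m


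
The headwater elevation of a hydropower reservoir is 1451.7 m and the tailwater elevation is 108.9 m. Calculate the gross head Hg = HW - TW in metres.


Hg = 1451.7 - 108.9 = 1342.8000 m


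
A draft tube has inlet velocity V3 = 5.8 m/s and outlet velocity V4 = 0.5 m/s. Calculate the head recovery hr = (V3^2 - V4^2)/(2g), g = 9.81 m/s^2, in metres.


hr = (5.8^2 - 0.5^2) / (2*9.81) = 1.7018 m


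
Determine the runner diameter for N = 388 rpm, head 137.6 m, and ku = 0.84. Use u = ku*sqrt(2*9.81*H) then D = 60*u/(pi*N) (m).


u = 0.84 * sqrt(2*9.81*137.6) = 43.6454 m/s
D = 60 * 43.6454 / (pi * 388) = 2.1484 m


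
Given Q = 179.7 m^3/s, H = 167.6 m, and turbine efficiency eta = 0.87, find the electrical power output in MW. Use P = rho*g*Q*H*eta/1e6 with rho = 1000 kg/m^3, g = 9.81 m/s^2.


P = 1000 * 9.81 * 179.7 * 167.6 * 0.87 / 1e6 = 257.0457 MW


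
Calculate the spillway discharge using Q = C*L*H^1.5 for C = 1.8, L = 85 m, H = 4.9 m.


Q = 1.8 * 85 * 4.9^1.5 = 1659.5317 m^3/s


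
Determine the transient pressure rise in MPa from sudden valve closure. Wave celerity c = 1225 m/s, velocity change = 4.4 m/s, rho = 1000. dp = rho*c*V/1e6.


dp = 1000 * 1225 * 4.4 / 1e6 = 5.3900 MPa


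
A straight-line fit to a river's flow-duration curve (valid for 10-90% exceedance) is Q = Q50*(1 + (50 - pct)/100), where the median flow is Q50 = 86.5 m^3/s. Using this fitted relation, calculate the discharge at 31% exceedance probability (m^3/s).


Q = 86.5 * (1 + (50 - 31)/100) = 102.9350 m^3/s


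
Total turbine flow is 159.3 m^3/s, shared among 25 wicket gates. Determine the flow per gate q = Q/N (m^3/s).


q = 159.3 / 25 = 6.3720 m^3/s


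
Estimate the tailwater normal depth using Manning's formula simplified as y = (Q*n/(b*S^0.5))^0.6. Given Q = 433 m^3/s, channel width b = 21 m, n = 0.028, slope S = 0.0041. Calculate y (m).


y = (433 * 0.028 / (21 * 0.0041^0.5))^0.6 = 3.7413 m


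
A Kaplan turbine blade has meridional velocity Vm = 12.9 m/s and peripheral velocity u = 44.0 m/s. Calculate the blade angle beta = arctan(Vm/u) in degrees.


beta = arctan(12.9 / 44.0) = 16.3402 degrees


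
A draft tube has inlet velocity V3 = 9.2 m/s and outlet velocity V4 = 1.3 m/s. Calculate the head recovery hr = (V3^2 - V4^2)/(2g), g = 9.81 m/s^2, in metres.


hr = (9.2^2 - 1.3^2) / (2*9.81) = 4.2278 m


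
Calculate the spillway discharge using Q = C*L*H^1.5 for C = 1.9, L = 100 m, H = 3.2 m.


Q = 1.9 * 100 * 3.2^1.5 = 1087.6235 m^3/s


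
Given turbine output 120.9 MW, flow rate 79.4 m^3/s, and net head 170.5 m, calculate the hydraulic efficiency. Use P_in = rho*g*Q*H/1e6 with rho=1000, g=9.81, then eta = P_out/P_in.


P_in = 1000 * 9.81 * 79.4 * 170.5 / 1e6 = 132.8048 MW
eta = 120.9 / 132.8048 = 0.9104


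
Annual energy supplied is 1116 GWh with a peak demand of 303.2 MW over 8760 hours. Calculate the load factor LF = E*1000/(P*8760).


LF = 1116 * 1000 / (303.2 * 8760) = 0.4202


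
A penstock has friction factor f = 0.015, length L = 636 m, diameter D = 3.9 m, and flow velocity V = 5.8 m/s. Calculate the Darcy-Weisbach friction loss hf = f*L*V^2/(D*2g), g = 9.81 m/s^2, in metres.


hf = 0.015 * 636 * 5.8^2 / (3.9 * 2 * 9.81) = 4.1941 m


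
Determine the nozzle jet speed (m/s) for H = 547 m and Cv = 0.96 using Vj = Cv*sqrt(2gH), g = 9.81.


Vj = 0.96 * sqrt(2*9.81*547) = 99.4522 m/s


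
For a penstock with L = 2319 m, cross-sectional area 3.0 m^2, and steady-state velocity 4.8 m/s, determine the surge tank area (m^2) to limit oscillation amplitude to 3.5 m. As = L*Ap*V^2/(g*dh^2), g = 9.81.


As = 2319 * 3.0 * 4.8^2 / (9.81 * 3.5^2) = 1333.8266 m^2


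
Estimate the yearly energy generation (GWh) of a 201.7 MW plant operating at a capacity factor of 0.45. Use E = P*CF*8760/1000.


E = 201.7 * 0.45 * 8760 / 1000 = 795.1014 GWh


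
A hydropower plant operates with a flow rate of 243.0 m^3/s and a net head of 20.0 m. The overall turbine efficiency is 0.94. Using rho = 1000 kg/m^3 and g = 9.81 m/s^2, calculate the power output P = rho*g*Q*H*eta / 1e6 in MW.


P = 1000 * 9.81 * 243.0 * 20.0 * 0.94 / 1e6 = 44.8160 MW


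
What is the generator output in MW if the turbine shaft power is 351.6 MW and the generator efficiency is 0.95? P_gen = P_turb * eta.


P_gen = 351.6 * 0.95 = 334.0200 MW


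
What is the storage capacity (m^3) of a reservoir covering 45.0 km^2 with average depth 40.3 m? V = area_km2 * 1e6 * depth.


V = 45.0 * 1e6 * 40.3 = 1.8135e+09 m^3


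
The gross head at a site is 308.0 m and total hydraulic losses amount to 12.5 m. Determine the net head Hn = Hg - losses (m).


Hn = 308.0 - 12.5 = 295.5000 m


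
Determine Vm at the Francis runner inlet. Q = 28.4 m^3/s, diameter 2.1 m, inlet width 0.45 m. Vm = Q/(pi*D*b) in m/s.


Vm = 28.4 / (pi * 2.1 * 0.45) = 9.5661 m/s


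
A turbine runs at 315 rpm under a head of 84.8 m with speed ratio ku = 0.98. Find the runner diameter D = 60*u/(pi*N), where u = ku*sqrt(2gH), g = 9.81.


u = 0.98 * sqrt(2*9.81*84.8) = 39.9736 m/s
D = 60 * 39.9736 / (pi * 315) = 2.4236 m


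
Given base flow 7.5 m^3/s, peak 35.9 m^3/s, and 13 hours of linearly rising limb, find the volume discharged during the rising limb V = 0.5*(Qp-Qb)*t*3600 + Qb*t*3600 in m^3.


V = 0.5*(35.9 - 7.5)*13*3600 + 7.5*13*3600 = 1.0156e+06 m^3


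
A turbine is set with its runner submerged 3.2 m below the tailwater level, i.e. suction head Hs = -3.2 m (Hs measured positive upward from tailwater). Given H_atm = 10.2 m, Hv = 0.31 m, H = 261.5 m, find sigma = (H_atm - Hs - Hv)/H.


sigma = (10.2 - (-3.2) - 0.31) / 261.5 = 0.0501


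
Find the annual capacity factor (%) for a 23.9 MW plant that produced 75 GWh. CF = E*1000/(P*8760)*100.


CF = 75 * 1000 / (23.9 * 8760) * 100 = 35.8228 %


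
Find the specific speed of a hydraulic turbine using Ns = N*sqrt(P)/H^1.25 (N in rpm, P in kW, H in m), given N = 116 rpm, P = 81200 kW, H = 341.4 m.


Ns = 116 * 81200^0.5 / 341.4^1.25 = 22.5246


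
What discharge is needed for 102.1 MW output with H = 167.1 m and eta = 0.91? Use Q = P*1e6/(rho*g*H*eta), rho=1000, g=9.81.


Q = 102.1 * 1e6 / (1000 * 9.81 * 167.1 * 0.91) = 68.4446 m^3/s


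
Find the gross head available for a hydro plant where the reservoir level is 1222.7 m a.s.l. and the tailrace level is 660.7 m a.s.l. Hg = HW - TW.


Hg = 1222.7 - 660.7 = 562.0000 m


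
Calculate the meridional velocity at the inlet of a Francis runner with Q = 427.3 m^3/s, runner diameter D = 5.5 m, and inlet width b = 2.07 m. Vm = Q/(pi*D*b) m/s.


Vm = 427.3 / (pi * 5.5 * 2.07) = 11.9468 m/s


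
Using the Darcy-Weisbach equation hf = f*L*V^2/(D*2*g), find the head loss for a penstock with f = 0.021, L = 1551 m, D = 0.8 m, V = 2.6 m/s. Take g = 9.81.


hf = 0.021 * 1551 * 2.6^2 / (0.8 * 2 * 9.81) = 14.0278 m


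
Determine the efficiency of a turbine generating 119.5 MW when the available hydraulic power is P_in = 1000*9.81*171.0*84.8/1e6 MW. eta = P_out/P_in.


P_in = 1000 * 9.81 * 171.0 * 84.8 / 1e6 = 142.2528 MW
eta = 119.5 / 142.2528 = 0.8401


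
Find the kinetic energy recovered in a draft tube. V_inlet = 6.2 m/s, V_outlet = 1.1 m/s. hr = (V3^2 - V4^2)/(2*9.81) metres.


hr = (6.2^2 - 1.1^2) / (2*9.81) = 1.8976 m


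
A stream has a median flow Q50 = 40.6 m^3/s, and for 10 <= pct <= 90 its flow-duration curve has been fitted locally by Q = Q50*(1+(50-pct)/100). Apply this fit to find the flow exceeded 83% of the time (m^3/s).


Q = 40.6 * (1 + (50 - 83)/100) = 27.2020 m^3/s


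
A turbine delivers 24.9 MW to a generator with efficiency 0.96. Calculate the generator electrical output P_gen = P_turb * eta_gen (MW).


P_gen = 24.9 * 0.96 = 23.9040 MW


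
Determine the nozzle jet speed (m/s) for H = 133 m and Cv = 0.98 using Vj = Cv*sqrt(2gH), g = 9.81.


Vj = 0.98 * sqrt(2*9.81*133) = 50.0612 m/s


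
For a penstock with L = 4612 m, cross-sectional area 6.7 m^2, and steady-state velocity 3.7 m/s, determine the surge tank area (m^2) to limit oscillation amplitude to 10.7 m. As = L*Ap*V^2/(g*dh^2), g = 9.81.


As = 4612 * 6.7 * 3.7^2 / (9.81 * 10.7^2) = 376.6439 m^2


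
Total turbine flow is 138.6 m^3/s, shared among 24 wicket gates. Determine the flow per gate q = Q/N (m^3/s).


q = 138.6 / 24 = 5.7750 m^3/s


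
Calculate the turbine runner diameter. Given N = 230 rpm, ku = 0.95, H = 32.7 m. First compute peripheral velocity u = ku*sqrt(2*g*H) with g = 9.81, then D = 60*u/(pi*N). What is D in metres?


u = 0.95 * sqrt(2*9.81*32.7) = 24.0628 m/s
D = 60 * 24.0628 / (pi * 230) = 1.9981 m


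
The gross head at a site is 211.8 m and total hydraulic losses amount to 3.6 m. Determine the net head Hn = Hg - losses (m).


Hn = 211.8 - 3.6 = 208.2000 m


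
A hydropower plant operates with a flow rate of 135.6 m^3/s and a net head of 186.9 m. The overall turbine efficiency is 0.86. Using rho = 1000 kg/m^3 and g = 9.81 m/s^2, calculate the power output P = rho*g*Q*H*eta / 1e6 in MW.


P = 1000 * 9.81 * 135.6 * 186.9 * 0.86 / 1e6 = 213.8142 MW


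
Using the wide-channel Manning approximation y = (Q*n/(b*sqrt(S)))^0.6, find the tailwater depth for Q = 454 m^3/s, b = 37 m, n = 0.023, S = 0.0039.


y = (454 * 0.023 / (37 * 0.0039^0.5))^0.6 = 2.4719 m


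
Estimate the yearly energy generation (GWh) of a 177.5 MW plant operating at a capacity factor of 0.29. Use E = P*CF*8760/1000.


E = 177.5 * 0.29 * 8760 / 1000 = 450.9210 GWh


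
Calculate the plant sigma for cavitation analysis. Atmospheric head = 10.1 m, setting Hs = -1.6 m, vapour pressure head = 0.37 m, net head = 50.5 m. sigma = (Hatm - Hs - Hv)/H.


sigma = (10.1 - (-1.6) - 0.37) / 50.5 = 0.2244


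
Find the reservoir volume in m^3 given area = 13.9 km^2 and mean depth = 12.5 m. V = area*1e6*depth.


V = 13.9 * 1e6 * 12.5 = 1.7375e+08 m^3


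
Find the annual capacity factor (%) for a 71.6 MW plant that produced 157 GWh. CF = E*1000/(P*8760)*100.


CF = 157 * 1000 / (71.6 * 8760) * 100 = 25.0312 %


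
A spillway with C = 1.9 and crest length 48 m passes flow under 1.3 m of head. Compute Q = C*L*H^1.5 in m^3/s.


Q = 1.9 * 48 * 1.3^1.5 = 135.1792 m^3/s


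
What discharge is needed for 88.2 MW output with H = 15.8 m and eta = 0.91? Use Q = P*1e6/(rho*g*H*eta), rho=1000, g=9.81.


Q = 88.2 * 1e6 / (1000 * 9.81 * 15.8 * 0.91) = 625.3182 m^3/s


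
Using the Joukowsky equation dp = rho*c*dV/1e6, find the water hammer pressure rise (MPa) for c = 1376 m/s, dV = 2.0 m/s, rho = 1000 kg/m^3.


dp = 1000 * 1376 * 2.0 / 1e6 = 2.7520 MPa


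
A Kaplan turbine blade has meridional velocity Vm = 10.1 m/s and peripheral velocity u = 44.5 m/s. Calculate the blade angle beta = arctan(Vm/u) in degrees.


beta = arctan(10.1 / 44.5) = 12.7876 degrees


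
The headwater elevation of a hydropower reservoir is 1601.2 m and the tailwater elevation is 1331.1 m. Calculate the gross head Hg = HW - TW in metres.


Hg = 1601.2 - 1331.1 = 270.1000 m


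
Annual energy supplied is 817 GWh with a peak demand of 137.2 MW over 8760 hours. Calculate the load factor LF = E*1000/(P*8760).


LF = 817 * 1000 / (137.2 * 8760) = 0.6798


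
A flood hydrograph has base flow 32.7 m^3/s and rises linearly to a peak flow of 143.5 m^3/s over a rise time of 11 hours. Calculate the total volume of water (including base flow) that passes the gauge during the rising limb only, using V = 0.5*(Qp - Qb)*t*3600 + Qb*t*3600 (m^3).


V = 0.5*(143.5 - 32.7)*11*3600 + 32.7*11*3600 = 3.4888e+06 m^3


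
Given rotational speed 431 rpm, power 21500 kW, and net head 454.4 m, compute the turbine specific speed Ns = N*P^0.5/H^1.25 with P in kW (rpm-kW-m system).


Ns = 431 * 21500^0.5 / 454.4^1.25 = 30.1230


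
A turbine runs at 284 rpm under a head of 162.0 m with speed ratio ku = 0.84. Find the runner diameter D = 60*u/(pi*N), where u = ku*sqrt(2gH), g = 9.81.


u = 0.84 * sqrt(2*9.81*162.0) = 47.3572 m/s
D = 60 * 47.3572 / (pi * 284) = 3.1847 m


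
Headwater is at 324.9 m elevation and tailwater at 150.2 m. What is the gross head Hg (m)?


Hg = 324.9 - 150.2 = 174.7000 m


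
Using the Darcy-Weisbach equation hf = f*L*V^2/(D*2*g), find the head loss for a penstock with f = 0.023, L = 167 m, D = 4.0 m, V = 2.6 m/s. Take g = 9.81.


hf = 0.023 * 167 * 2.6^2 / (4.0 * 2 * 9.81) = 0.3309 m


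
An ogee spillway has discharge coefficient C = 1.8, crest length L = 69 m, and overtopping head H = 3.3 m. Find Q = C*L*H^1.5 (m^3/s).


Q = 1.8 * 69 * 3.3^1.5 = 744.5477 m^3/s


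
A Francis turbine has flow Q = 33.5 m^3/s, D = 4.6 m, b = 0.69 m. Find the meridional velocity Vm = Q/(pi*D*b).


Vm = 33.5 / (pi * 4.6 * 0.69) = 3.3596 m/s


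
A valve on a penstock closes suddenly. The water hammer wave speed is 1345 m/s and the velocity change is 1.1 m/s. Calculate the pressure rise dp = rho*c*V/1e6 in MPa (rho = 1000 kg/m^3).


dp = 1000 * 1345 * 1.1 / 1e6 = 1.4795 MPa


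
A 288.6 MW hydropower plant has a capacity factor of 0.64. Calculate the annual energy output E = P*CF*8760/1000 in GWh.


E = 288.6 * 0.64 * 8760 / 1000 = 1618.0070 GWh


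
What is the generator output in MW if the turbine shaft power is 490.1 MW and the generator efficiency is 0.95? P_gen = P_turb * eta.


P_gen = 490.1 * 0.95 = 465.5950 MW


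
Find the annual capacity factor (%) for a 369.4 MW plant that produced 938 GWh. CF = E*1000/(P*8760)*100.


CF = 938 * 1000 / (369.4 * 8760) * 100 = 28.9869 %


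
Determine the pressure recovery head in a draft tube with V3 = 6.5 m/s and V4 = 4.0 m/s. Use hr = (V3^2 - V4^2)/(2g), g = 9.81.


hr = (6.5^2 - 4.0^2) / (2*9.81) = 1.3379 m


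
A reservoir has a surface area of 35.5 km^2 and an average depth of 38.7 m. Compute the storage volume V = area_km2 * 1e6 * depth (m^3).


V = 35.5 * 1e6 * 38.7 = 1.3738e+09 m^3


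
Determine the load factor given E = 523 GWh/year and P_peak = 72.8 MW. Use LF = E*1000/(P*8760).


LF = 523 * 1000 / (72.8 * 8760) = 0.8201


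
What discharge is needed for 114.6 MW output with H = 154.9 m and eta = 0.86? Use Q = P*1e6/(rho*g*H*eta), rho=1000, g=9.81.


Q = 114.6 * 1e6 / (1000 * 9.81 * 154.9 * 0.86) = 87.6932 m^3/s


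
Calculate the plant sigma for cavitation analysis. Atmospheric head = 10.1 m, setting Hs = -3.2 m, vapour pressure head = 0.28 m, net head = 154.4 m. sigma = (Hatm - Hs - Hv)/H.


sigma = (10.1 - (-3.2) - 0.28) / 154.4 = 0.0843


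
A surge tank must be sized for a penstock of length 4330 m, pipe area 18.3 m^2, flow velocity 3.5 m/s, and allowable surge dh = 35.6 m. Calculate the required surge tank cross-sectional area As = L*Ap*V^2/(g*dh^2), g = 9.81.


As = 4330 * 18.3 * 3.5^2 / (9.81 * 35.6^2) = 78.0739 m^2


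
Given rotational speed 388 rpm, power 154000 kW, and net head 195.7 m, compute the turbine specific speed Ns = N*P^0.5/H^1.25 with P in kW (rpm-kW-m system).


Ns = 388 * 154000^0.5 / 195.7^1.25 = 208.0193


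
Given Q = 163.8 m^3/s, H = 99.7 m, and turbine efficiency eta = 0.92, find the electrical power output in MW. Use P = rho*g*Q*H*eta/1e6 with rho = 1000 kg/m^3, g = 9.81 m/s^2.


P = 1000 * 9.81 * 163.8 * 99.7 * 0.92 / 1e6 = 147.3893 MW
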